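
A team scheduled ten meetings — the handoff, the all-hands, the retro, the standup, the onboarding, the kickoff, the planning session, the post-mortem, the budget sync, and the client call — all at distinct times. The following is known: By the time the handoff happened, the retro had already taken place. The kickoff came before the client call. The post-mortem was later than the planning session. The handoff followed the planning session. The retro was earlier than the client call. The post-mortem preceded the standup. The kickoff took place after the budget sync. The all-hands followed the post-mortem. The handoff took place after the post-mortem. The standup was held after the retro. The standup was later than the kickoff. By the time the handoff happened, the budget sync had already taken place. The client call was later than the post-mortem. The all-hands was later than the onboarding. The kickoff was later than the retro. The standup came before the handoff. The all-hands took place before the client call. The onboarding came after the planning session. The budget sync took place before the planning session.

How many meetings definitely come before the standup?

Directly stated before the standup: the kickoff, the post-mortem, and the retro.
The budget sync reaches the standup via the budget sync → the kickoff → the standup.
The planning session reaches the standup via the planning session → the post-mortem → the standup.
That's the budget sync, the kickoff, the planning session, the post-mortem, and the retro — 5 in all.

5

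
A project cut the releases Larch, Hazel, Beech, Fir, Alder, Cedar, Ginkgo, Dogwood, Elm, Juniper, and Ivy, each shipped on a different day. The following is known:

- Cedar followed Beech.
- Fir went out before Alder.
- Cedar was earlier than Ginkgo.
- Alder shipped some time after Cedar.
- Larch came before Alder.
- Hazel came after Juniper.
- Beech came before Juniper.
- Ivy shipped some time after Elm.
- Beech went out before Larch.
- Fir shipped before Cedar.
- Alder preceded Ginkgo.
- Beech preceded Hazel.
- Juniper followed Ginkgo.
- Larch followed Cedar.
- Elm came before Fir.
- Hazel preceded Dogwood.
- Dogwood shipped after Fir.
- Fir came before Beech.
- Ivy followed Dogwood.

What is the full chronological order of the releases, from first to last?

The constraints fix every adjacent pair, so only one ordering works:
Elm → Fir → Beech → Cedar → Larch → Alder → Ginkgo → Juniper → Hazel → Dogwood → Ivy.

Elm, Fir, Beech, Cedar, Larch, Alder, Ginkgo, Juniper, Hazel, Dogwood, Ivy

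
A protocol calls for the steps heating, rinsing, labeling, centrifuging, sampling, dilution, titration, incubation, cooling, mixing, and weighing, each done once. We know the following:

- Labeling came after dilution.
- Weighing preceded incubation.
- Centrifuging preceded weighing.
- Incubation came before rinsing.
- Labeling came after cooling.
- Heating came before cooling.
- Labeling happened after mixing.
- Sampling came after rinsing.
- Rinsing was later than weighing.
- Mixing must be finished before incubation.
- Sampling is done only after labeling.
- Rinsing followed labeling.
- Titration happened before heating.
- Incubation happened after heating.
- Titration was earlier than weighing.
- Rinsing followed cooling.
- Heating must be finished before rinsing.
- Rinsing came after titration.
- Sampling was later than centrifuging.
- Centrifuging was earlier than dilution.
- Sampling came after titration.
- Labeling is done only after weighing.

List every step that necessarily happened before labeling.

Directly stated before labeling: cooling, dilution, mixing, and weighing.
Centrifuging reaches labeling via centrifuging → dilution → labeling.
Heating reaches labeling via heating → cooling → labeling.
Titration reaches labeling via titration → weighing → labeling.

centrifuging, cooling, dilution, heating, mixing, titration, weighing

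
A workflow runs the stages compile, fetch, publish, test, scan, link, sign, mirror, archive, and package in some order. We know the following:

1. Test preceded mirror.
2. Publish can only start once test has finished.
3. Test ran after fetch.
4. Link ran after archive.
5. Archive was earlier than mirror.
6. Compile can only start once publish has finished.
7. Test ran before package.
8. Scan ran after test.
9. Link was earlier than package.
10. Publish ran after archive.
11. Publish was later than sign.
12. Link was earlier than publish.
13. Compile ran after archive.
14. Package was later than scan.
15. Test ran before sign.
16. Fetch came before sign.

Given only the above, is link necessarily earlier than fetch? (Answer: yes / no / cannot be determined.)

No chain of stated constraints runs from link to fetch, and none runs from fetch to link either.
So the relative order of link and fetch is not fixed by the given facts.

cannot be determined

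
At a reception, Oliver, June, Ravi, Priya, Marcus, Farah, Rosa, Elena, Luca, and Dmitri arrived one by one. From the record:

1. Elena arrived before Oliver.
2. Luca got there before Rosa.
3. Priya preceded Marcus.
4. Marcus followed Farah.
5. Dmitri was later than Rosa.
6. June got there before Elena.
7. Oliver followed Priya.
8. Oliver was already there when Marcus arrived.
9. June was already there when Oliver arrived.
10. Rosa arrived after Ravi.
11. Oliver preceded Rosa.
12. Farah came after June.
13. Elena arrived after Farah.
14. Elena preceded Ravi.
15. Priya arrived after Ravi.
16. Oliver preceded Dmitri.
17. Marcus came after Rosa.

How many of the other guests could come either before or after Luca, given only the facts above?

Forced after Luca: Dmitri, Marcus, and Rosa.
That leaves Elena, Farah, June, Oliver, Priya, and Ravi with no forced order relative to Luca — 6.

6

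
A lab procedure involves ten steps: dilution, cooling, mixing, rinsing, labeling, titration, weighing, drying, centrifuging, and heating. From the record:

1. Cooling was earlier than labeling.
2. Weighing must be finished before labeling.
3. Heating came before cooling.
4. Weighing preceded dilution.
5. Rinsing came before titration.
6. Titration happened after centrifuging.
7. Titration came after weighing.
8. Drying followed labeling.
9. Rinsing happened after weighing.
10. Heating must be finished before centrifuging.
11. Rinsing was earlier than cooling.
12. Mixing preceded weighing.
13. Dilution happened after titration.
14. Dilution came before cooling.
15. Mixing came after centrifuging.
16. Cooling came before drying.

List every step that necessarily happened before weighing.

Directly stated before weighing: mixing.
Centrifuging reaches weighing via centrifuging → mixing → weighing.
Heating reaches weighing via heating → centrifuging → mixing → weighing.

centrifuging, heating, mixing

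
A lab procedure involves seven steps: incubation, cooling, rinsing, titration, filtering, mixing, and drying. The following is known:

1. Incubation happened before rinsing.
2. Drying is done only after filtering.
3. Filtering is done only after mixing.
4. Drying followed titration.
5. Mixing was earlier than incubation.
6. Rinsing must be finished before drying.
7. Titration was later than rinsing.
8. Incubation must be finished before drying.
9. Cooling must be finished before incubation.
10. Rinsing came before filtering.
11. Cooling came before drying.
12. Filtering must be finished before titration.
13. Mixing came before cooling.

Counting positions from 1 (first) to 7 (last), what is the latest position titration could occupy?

6

Titration must come before drying — 1 step forced after it.
Everything else can be placed before titration in some valid order, so titration can sit as late as position 7 − 1 = 6.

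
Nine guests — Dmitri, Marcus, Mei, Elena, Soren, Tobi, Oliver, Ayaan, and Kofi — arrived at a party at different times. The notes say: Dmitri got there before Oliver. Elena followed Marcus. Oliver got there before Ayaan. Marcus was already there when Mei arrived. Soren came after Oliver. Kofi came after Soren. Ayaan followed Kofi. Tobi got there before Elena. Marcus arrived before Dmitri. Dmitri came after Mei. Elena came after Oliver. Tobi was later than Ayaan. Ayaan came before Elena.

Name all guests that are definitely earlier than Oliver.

Directly stated before Oliver: Dmitri.
Marcus reaches Oliver via Marcus → Dmitri → Oliver.
Mei reaches Oliver via Mei → Dmitri → Oliver.
No chain forces Soren (or any of the others) ahead of Oliver.

Dmitri, Marcus, Mei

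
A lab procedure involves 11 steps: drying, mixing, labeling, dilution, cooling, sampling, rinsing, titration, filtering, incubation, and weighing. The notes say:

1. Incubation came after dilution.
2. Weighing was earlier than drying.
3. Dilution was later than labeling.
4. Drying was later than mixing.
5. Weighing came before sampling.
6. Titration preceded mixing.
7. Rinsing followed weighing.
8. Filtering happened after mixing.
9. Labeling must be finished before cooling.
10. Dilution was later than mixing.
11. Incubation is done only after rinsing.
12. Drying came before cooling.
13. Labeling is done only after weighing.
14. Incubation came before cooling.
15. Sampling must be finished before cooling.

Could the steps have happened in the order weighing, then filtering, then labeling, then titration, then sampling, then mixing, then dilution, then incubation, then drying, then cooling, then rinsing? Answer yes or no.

no

The constraints require rinsing before incubation, but in the proposed sequence incubation appears ahead of rinsing. That one violation is enough.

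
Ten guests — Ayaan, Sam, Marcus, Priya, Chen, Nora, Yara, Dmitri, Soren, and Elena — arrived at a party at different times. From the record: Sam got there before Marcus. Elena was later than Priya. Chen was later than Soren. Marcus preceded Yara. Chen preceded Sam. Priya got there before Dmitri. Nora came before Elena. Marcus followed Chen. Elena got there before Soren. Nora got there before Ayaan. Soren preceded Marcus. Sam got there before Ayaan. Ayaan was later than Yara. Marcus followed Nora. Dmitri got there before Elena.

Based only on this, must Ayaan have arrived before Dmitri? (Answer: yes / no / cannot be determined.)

no

Tracing the constraints gives Dmitri → Elena → Soren → Marcus → Yara → Ayaan, so Dmitri must come before Ayaan.
That means Ayaan cannot be before Dmitri.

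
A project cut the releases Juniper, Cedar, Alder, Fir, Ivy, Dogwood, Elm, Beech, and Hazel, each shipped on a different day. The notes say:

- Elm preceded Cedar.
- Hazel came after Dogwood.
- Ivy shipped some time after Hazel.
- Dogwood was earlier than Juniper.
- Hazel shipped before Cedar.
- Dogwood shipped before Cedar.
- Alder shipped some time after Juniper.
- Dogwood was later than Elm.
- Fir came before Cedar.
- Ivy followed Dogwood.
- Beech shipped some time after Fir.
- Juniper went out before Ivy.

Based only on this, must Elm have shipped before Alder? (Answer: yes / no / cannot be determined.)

yes

Chain the constraints: Elm → Dogwood → Juniper → Alder. Each link is directly stated, so Elm comes before Alder.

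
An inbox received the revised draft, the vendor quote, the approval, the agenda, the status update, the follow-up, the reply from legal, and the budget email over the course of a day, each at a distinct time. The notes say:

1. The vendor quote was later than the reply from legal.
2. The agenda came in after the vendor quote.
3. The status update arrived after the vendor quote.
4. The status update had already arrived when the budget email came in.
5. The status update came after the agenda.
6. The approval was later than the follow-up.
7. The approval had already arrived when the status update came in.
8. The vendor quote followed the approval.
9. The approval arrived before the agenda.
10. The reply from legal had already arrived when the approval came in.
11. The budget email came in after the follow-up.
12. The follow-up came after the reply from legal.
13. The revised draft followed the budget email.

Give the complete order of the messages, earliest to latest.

The constraints fix every adjacent pair, so only one ordering works:
the reply from legal → the follow-up → the approval → the vendor quote → the agenda → the status update → the budget email → the revised draft.

the reply from legal, the follow-up, the approval, the vendor quote, the agenda, the status update, the budget email, the revised draft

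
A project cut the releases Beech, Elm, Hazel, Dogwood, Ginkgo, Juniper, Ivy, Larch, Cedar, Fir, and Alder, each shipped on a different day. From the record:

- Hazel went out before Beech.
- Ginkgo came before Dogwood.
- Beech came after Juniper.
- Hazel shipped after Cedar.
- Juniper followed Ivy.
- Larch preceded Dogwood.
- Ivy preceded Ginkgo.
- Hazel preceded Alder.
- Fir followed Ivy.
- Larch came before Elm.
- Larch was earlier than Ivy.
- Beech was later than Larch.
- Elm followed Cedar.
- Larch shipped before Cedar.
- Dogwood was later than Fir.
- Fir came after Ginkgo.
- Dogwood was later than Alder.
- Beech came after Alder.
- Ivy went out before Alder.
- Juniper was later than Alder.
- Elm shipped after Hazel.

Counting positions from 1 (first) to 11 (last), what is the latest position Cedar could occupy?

Cedar must come before Alder, Beech, Dogwood, Elm, Hazel, and Juniper — 6 releases forced after it.
Everything else can be placed before Cedar in some valid order, so Cedar can sit as late as position 11 − 6 = 5.

5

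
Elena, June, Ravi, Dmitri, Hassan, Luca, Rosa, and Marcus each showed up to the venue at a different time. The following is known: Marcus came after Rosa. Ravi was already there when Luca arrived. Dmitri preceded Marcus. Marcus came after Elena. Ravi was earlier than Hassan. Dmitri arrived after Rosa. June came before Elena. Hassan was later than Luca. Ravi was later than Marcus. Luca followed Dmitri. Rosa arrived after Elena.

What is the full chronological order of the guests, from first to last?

June, Elena, Rosa, Dmitri, Marcus, Ravi, Luca, Hassan

The constraints fix every adjacent pair, so only one ordering works:
June → Elena → Rosa → Dmitri → Marcus → Ravi → Luca → Hassan.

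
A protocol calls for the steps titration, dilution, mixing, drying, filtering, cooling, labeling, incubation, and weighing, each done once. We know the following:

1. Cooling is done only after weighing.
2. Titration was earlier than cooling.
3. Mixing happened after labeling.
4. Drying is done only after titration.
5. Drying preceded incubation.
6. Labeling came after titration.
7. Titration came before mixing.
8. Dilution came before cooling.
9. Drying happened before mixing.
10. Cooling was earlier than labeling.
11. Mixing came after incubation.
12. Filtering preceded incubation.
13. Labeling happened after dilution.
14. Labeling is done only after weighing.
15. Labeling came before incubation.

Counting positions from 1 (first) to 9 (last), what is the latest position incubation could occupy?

Incubation must come before mixing — 1 step forced after it.
Everything else can be placed before incubation in some valid order, so incubation can sit as late as position 9 − 1 = 8.

8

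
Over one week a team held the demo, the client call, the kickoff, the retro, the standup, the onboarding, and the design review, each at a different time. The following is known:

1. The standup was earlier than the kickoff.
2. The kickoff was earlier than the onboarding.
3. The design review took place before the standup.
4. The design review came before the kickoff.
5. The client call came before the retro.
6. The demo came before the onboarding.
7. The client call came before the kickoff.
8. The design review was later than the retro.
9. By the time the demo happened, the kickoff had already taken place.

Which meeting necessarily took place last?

the onboarding

Every other meeting has a chain of constraints placing it before the onboarding, so the onboarding is last.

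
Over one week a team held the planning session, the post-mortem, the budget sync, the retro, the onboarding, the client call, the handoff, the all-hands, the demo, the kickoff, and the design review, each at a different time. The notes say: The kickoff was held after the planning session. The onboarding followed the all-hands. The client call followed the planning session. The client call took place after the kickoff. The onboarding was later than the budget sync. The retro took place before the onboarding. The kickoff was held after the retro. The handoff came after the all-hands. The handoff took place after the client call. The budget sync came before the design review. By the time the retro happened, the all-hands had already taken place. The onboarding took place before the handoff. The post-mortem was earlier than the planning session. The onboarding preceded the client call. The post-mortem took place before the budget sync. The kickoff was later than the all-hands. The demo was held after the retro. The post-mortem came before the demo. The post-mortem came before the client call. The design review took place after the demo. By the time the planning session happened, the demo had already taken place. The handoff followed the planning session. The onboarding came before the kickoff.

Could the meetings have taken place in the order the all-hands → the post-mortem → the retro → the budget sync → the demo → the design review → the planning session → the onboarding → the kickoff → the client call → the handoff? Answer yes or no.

yes

Check each stated constraint against the proposed order — e.g. the post-mortem is ahead of the client call; the all-hands is ahead of the handoff. Every pair is in the required order; nothing is violated.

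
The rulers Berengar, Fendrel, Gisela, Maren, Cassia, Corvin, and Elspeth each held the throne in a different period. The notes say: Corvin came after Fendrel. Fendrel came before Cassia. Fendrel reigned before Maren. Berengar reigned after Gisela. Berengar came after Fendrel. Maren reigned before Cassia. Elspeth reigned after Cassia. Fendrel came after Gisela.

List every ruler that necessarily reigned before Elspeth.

Cassia, Fendrel, Gisela, Maren

Directly stated before Elspeth: Cassia.
Fendrel reaches Elspeth via Fendrel → Cassia → Elspeth.
Gisela reaches Elspeth via Gisela → Fendrel → Cassia → Elspeth.
Maren reaches Elspeth via Maren → Cassia → Elspeth.
No chain forces Corvin (or any of the others) ahead of Elspeth.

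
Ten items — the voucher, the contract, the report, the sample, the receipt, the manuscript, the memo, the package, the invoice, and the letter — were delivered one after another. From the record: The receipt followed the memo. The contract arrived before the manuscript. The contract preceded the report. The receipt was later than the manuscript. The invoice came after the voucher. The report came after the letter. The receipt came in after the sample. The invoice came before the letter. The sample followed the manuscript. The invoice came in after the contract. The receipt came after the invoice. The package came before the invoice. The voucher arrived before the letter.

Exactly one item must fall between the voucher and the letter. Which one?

the invoice

Tracing the constraints gives the voucher → the invoice → the letter, so the invoice sits after the voucher and before the letter.
No other item is forced both after the voucher and before the letter.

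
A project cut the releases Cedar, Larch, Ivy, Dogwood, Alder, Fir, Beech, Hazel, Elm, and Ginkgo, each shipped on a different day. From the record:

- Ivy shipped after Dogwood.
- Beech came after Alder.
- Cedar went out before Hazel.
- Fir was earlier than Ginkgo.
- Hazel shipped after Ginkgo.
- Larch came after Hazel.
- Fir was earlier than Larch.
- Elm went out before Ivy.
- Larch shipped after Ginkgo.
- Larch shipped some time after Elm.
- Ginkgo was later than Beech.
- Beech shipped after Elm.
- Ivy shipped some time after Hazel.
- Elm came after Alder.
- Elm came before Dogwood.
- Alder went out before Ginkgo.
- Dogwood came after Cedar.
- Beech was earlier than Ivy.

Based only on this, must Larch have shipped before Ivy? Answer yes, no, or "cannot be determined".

cannot be determined

No chain of stated constraints runs from Larch to Ivy, and none runs from Ivy to Larch either.
So the relative order of Larch and Ivy is not fixed by the given facts.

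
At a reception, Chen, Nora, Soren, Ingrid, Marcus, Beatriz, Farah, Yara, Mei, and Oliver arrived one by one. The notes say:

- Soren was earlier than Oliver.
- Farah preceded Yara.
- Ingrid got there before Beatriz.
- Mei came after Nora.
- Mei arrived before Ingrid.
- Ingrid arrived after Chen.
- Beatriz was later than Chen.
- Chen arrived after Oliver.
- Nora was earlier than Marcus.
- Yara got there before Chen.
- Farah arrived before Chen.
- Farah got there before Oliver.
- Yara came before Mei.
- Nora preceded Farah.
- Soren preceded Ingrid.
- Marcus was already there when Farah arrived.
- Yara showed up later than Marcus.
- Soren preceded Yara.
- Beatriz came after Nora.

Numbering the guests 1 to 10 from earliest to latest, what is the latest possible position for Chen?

8

Chen must come before Beatriz and Ingrid — 2 guests forced after them.
Everything else can be placed before Chen in some valid order, so Chen can sit as late as position 10 − 2 = 8.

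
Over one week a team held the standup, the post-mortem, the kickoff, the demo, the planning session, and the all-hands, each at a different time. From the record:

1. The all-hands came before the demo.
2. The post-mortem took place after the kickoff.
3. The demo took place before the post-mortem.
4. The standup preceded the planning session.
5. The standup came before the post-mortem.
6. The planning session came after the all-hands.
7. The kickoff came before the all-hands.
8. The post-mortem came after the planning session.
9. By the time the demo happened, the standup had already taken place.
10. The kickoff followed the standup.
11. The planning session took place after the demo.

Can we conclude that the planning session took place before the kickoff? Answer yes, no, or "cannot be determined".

Tracing the constraints gives the kickoff → the all-hands → the planning session, so the kickoff must come before the planning session.
That means the planning session cannot be before the kickoff.

no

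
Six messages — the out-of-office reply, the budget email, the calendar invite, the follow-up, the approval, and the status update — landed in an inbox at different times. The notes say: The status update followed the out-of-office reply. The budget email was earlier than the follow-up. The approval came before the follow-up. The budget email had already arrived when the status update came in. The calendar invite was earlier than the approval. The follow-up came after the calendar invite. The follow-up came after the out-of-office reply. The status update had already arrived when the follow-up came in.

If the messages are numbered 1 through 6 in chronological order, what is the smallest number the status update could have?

The budget email and the out-of-office reply must both come before the status update — 2 forced predecessors.
Nothing else is forced ahead of the status update, so its earliest slot is position 2 + 1 = 3.

3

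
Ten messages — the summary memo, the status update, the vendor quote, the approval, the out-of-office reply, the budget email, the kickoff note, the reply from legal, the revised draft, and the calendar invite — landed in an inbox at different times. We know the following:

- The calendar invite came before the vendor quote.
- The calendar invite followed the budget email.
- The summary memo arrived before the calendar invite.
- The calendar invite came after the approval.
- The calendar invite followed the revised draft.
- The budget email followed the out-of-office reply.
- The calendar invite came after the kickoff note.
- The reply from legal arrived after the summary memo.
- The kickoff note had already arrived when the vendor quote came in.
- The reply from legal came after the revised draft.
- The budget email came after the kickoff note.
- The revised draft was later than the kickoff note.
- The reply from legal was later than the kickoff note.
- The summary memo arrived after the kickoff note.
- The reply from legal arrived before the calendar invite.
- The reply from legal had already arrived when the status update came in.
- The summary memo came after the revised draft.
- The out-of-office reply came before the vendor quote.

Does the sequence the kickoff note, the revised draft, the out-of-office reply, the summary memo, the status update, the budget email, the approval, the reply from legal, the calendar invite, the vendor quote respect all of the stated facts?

The constraints require the reply from legal before the status update, but in the proposed sequence the status update appears ahead of the reply from legal. That one violation is enough.

no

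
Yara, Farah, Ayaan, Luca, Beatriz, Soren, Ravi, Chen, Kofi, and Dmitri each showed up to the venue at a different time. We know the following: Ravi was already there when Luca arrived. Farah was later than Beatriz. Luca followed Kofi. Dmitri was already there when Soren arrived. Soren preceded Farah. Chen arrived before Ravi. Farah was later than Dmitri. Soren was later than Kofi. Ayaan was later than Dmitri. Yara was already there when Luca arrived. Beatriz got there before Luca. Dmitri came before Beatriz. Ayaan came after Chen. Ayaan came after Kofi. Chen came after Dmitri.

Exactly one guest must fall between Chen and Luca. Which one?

Tracing the constraints gives Chen → Ravi → Luca, so Ravi sits after Chen and before Luca.
No other guest is forced both after Chen and before Luca.

Ravi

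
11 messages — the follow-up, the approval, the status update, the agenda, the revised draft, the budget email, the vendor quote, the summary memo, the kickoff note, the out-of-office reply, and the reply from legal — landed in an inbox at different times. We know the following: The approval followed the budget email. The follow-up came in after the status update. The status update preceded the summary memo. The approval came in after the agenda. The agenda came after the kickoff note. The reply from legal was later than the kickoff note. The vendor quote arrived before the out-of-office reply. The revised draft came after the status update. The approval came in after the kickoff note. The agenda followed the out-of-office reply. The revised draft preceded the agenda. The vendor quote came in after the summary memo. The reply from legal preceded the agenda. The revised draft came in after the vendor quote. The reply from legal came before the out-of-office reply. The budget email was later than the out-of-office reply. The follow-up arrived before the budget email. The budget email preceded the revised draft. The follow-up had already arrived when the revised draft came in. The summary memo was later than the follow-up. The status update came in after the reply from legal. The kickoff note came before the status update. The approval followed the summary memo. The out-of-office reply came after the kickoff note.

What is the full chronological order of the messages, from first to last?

The constraints fix every adjacent pair, so only one ordering works:
the kickoff note → the reply from legal → the status update → the follow-up → the summary memo → the vendor quote → the out-of-office reply → the budget email → the revised draft → the agenda → the approval.

the kickoff note, the reply from legal, the status update, the follow-up, the summary memo, the vendor quote, the out-of-office reply, the budget email, the revised draft, the agenda, the approval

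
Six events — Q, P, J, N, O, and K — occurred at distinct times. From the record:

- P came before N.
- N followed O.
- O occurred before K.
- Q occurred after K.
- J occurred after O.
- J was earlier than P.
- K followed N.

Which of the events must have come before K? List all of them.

Directly stated before K: N and O.
J reaches K via J → P → N → K.
P reaches K via P → N → K.
No chain forces Q ahead of K.

J, N, O, P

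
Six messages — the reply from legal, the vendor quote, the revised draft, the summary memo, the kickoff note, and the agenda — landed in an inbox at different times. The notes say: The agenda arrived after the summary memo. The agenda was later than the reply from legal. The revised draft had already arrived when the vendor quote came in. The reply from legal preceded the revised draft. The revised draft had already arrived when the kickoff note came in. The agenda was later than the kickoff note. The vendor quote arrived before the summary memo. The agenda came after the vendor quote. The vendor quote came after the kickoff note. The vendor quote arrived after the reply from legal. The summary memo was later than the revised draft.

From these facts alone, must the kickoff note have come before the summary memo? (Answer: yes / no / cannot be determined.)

Chain the constraints: the kickoff note → the vendor quote → the summary memo. Each link is directly stated, so the kickoff note comes before the summary memo.

yes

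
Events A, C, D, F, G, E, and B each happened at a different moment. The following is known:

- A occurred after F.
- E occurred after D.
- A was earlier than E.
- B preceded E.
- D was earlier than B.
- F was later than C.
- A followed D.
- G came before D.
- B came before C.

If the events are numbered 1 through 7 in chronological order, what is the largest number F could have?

5

F must come before A and E — 2 events forced after it.
Everything else can be placed before F in some valid order, so F can sit as late as position 7 − 2 = 5.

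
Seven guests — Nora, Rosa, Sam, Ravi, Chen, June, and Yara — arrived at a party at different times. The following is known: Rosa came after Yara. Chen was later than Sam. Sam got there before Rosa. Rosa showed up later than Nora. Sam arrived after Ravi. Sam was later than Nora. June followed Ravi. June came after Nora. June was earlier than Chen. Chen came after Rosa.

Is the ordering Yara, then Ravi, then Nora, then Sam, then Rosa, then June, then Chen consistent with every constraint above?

yes

Check each stated constraint against the proposed order — e.g. Yara is ahead of Rosa; Ravi is ahead of June. Every pair is in the required order; nothing is violated.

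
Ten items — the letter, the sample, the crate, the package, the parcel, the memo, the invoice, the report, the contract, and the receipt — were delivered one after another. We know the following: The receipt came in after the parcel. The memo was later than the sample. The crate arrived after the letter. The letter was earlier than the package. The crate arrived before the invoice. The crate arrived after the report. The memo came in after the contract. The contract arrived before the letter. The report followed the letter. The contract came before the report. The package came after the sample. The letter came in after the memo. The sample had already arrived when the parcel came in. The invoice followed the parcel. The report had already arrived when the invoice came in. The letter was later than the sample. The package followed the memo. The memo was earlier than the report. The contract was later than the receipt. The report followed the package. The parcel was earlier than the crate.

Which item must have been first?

the sample

The sample has a chain of constraints placing it before every other item, so the sample must be first.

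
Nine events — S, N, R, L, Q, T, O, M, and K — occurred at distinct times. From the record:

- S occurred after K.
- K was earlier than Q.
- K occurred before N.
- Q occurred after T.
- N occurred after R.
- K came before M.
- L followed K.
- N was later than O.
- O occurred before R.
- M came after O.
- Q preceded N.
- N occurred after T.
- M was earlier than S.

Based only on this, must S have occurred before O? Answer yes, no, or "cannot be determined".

Tracing the constraints gives O → M → S, so O must come before S.
That means S cannot be before O.

no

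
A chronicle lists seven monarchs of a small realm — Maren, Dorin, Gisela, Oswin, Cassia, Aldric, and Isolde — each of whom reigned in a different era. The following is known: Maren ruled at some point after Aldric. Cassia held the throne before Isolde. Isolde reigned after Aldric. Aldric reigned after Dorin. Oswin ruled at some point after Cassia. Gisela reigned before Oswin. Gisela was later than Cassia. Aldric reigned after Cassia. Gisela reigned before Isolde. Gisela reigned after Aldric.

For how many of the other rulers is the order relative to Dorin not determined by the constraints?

Forced after Dorin: Aldric, Gisela, Isolde, Maren, and Oswin.
That leaves Cassia with no forced order relative to Dorin — 1.

1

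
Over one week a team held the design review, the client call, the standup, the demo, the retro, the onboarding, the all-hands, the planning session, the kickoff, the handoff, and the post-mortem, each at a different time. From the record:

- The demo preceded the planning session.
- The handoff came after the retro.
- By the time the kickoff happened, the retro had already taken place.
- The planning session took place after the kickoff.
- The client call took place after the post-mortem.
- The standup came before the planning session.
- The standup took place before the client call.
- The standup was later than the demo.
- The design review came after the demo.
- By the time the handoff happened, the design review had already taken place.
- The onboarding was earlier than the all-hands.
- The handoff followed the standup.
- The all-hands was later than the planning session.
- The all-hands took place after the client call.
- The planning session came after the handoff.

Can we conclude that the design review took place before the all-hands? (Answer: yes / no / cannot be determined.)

yes

Chain the constraints: the design review → the handoff → the planning session → the all-hands. Each link is directly stated, so the design review comes before the all-hands.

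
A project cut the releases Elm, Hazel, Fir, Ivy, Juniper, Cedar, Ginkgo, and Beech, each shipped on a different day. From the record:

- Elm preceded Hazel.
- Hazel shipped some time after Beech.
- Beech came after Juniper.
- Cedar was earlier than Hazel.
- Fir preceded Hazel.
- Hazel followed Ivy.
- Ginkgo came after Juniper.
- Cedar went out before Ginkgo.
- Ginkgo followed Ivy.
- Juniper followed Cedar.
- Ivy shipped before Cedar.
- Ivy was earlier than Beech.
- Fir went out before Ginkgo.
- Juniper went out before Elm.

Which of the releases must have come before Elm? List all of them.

Directly stated before Elm: Juniper.
Cedar reaches Elm via Cedar → Juniper → Elm.
Ivy reaches Elm via Ivy → Cedar → Juniper → Elm.
No chain forces Fir (or any of the others) ahead of Elm.

Cedar, Ivy, Juniper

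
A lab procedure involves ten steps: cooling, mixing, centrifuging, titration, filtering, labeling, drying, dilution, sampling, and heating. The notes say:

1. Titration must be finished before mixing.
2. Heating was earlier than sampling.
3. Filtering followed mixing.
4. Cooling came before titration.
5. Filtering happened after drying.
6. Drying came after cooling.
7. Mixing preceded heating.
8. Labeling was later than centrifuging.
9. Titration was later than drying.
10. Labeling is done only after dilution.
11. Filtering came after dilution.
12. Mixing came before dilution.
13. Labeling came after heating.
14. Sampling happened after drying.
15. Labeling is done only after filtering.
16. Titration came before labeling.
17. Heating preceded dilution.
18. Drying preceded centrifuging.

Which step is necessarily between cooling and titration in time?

drying

Tracing the constraints gives cooling → drying → titration, so drying sits after cooling and before titration.
No other step is forced both after cooling and before titration.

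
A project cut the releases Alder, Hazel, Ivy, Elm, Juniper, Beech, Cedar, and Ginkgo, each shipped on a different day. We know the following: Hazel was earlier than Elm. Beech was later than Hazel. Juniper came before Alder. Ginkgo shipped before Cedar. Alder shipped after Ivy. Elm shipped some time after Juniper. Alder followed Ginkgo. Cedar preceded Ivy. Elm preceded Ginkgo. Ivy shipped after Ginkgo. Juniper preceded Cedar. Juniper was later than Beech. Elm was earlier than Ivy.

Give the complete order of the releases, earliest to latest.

The constraints fix every adjacent pair, so only one ordering works:
Hazel → Beech → Juniper → Elm → Ginkgo → Cedar → Ivy → Alder.

Hazel, Beech, Juniper, Elm, Ginkgo, Cedar, Ivy, Alder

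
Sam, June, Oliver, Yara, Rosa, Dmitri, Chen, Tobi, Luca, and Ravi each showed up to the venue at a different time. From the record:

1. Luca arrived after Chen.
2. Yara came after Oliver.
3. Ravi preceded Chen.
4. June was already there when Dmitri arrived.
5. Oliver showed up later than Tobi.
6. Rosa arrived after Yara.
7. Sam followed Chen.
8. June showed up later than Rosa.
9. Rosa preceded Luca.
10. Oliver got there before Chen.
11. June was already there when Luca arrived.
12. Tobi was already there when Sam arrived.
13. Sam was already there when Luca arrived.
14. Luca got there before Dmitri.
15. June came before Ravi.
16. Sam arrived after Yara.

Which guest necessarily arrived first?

Tobi

Tobi has a chain of constraints placing them before every other guest, so Tobi must be first.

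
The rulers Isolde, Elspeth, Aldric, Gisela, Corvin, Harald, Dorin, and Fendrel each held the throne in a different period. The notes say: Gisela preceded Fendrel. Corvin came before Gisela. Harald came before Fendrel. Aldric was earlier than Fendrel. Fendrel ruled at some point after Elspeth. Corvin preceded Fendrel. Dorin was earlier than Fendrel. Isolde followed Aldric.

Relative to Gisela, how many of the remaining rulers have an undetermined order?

Forced before Gisela: Corvin; forced after Gisela: Fendrel.
That leaves Aldric, Dorin, Elspeth, Harald, and Isolde with no forced order relative to Gisela — 5.

5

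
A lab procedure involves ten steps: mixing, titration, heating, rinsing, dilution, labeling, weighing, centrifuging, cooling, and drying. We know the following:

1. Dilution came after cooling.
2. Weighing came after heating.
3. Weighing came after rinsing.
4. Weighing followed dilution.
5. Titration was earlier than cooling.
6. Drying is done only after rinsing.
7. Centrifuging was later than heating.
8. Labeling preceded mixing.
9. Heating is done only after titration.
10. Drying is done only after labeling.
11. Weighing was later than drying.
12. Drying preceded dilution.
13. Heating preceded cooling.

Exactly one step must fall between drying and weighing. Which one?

dilution

Tracing the constraints gives drying → dilution → weighing, so dilution sits after drying and before weighing.
No other step is forced both after drying and before weighing.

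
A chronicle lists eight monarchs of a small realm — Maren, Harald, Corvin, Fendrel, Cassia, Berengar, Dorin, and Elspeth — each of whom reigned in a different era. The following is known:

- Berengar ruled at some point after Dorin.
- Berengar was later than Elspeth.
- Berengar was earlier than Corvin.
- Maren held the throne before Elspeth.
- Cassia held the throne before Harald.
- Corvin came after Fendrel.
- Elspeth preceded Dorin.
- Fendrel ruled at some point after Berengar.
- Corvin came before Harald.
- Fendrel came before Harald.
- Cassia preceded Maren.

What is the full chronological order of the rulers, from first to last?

Cassia, Maren, Elspeth, Dorin, Berengar, Fendrel, Corvin, Harald

The constraints fix every adjacent pair, so only one ordering works:
Cassia → Maren → Elspeth → Dorin → Berengar → Fendrel → Corvin → Harald.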